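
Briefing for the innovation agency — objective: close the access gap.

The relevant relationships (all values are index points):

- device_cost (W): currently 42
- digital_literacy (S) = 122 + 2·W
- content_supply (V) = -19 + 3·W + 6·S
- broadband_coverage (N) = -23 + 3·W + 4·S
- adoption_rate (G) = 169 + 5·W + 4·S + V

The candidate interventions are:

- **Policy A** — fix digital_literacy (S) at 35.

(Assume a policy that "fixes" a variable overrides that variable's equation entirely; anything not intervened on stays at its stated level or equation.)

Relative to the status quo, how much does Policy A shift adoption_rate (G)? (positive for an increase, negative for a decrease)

-1710

Baseline:
  W = 42
  S = 122 + 2·42 = 206
  V = -19 + 3·42 + 6·206 = 1343
  G = 169 + 5·42 + 4·206 + 1343 = 2546
Policy A (S := 35):
  W = 42
  S = 35
  V = -19 + 3·42 + 6·35 = 317
  G = 169 + 5·42 + 4·35 + 317 = 836
Change in G: 836 − 2546 = -1710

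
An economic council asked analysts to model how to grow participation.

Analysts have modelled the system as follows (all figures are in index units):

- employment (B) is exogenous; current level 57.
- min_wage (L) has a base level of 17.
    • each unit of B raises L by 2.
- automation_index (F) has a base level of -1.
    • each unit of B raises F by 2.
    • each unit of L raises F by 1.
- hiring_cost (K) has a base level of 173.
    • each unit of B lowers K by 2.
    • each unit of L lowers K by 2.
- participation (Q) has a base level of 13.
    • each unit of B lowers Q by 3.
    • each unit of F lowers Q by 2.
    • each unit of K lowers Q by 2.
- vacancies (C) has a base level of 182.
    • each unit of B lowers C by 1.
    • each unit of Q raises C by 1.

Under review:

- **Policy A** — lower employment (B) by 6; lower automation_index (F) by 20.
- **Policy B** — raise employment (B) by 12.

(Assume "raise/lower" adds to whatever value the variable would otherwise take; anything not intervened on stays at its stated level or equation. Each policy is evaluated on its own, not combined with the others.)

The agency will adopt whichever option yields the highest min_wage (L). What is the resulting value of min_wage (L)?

Policy A (B − 6, F − 20):
  B = 57 − 6 = 51
  L = 17 + 2·51 = 119
Policy B (B + 12):
  B = 57 + 12 = 69
  L = 17 + 2·69 = 155
Comparing — Policy A: L=119, Policy B: L=155. Highest is 155 (Policy B).

155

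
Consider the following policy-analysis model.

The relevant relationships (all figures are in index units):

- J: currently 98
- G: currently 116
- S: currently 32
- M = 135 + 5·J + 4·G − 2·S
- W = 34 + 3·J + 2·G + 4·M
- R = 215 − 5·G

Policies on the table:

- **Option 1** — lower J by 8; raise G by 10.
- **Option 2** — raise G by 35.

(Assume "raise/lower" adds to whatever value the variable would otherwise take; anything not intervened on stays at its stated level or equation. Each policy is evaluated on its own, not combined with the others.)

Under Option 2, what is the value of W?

5290

Option 2 (G + 35):
  J = 98
  G = 116 + 35 = 151
  S = 32
  M = 135 + 5·98 + 4·151 − 2·32 = 1165
  W = 34 + 3·98 + 2·151 + 4·1165 = 5290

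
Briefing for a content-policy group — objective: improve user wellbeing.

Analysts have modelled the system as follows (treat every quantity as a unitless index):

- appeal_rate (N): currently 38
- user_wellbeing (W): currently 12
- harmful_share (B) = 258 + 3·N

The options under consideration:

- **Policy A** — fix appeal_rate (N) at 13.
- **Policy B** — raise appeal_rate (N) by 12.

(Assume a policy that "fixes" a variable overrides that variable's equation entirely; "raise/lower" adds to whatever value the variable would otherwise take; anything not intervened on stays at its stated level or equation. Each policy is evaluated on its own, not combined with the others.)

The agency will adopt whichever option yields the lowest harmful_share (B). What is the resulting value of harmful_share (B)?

297

Policy A (N := 13):
  N = 13
  B = 258 + 3·13 = 297
Policy B (N + 12):
  N = 38 + 12 = 50
  B = 258 + 3·50 = 408
Comparing — Policy A: B=297, Policy B: B=408. Lowest is 297 (Policy A).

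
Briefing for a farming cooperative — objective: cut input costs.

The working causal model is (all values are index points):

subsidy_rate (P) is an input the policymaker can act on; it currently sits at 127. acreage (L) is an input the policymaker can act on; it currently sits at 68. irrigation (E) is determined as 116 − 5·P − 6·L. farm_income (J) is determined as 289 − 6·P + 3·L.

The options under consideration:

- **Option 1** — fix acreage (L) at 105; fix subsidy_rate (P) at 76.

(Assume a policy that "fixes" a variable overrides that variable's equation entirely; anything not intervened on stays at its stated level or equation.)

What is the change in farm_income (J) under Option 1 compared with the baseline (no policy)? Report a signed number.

Baseline:
  P = 127
  L = 68
  J = 289 − 6·127 + 3·68 = -269
Option 1 (L := 105, P := 76):
  P = 76
  L = 105
  J = 289 − 6·76 + 3·105 = 148
Change in J: 148 − (-269) = 417

417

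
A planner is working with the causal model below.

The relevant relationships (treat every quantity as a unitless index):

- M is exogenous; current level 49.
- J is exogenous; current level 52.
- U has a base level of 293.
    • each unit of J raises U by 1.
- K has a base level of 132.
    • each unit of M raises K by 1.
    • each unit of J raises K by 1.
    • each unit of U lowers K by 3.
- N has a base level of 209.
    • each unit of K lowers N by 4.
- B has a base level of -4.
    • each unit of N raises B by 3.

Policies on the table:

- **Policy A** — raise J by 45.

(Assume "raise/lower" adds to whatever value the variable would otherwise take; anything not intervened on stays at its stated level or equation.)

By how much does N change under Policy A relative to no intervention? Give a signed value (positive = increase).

Baseline:
  M = 49
  J = 52
  U = 293 + 52 = 345
  K = 132 + 49 + 52 − 3·345 = -802
  N = 209 − 4·(-802) = 3417
Policy A (J + 45):
  M = 49
  J = 52 + 45 = 97
  U = 293 + 97 = 390
  K = 132 + 49 + 97 − 3·390 = -892
  N = 209 − 4·(-892) = 3777
Change in N: 3777 − 3417 = 360

360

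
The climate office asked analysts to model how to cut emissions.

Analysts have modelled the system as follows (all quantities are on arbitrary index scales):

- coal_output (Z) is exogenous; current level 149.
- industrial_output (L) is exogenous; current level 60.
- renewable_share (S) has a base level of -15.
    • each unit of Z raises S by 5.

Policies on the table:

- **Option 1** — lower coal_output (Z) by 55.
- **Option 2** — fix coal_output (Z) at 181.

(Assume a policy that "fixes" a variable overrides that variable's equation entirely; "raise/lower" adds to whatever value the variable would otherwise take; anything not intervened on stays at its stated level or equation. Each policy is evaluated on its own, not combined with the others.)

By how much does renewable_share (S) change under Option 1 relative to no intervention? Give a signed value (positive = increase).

Baseline:
  Z = 149
  S = -15 + 5·149 = 730
Option 1 (Z − 55):
  Z = 149 − 55 = 94
  S = -15 + 5·94 = 455
Change in S: 455 − 730 = -275

-275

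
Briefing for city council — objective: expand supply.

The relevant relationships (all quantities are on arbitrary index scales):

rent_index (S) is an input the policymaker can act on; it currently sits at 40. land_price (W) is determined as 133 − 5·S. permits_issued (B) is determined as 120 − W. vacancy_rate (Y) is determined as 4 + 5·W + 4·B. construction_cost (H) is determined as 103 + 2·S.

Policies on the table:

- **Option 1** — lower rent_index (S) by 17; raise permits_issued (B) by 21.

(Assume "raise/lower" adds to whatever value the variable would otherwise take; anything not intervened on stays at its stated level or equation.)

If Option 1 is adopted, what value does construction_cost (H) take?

Option 1 (S − 17, B + 21):
  S = 40 − 17 = 23
  H = 103 + 2·23 = 149

149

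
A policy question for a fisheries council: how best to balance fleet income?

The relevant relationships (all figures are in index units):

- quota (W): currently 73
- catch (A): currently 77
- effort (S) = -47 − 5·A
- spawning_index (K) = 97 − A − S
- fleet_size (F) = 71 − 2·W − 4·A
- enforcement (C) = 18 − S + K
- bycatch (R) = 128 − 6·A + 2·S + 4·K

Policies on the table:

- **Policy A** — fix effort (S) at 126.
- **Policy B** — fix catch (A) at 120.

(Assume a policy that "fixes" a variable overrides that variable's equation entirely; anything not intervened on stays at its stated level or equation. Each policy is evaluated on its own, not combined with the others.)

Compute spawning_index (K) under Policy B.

624

Policy B (A := 120):
  A = 120
  S = -47 − 5·120 = -647
  K = 97 − 120 − (-647) = 624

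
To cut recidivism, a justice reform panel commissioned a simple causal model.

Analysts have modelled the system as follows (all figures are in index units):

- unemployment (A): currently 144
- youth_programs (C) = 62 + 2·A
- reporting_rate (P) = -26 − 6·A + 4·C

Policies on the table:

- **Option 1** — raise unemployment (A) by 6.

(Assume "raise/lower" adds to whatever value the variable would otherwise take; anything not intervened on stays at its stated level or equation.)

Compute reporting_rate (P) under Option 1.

Option 1 (A + 6):
  A = 144 + 6 = 150
  C = 62 + 2·150 = 362
  P = -26 − 6·150 + 4·362 = 522

522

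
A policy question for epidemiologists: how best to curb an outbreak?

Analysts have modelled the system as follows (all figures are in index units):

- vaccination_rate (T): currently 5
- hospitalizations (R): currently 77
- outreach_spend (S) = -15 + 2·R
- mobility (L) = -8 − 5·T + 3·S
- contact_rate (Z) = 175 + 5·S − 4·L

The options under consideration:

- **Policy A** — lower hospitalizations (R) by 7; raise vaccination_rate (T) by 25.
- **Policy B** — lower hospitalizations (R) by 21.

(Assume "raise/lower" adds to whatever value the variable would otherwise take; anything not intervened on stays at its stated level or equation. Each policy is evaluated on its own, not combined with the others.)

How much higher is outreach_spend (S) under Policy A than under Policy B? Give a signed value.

28

Policy A (R − 7, T + 25):
  R = 77 − 7 = 70
  S = -15 + 2·70 = 125
Policy B (R − 21):
  R = 77 − 21 = 56
  S = -15 + 2·56 = 97
S: 125 − 97 = 28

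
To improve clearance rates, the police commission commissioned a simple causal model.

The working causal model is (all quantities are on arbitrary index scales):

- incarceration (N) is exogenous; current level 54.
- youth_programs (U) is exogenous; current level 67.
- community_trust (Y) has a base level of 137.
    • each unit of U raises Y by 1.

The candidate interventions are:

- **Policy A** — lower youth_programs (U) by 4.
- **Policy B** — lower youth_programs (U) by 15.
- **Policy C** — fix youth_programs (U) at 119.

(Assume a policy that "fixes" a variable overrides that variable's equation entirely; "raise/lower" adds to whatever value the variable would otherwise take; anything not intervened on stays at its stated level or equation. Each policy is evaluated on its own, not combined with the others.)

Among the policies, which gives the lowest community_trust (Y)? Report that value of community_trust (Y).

189

Policy A (U − 4):
  U = 67 − 4 = 63
  Y = 137 + 63 = 200
Policy B (U − 15):
  U = 67 − 15 = 52
  Y = 137 + 52 = 189
Policy C (U := 119):
  U = 119
  Y = 137 + 119 = 256
Comparing — Policy A: Y=200, Policy B: Y=189, Policy C: Y=256. Lowest is 189 (Policy B).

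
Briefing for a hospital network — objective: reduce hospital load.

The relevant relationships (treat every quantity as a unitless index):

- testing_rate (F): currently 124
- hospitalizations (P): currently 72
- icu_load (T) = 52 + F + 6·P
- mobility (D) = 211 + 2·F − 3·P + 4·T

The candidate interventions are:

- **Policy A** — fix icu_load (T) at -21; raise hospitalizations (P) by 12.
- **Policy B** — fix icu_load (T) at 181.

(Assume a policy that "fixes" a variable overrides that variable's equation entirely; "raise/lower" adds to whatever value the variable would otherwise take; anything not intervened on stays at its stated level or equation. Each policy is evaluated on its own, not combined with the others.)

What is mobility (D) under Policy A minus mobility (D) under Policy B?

Policy A (T := -21, P + 12):
  F = 124
  P = 72 + 12 = 84
  T = -21
  D = 211 + 2·124 − 3·84 + 4·(-21) = 123
Policy B (T := 181):
  F = 124
  P = 72
  T = 181
  D = 211 + 2·124 − 3·72 + 4·181 = 967
D: 123 − 967 = -844

-844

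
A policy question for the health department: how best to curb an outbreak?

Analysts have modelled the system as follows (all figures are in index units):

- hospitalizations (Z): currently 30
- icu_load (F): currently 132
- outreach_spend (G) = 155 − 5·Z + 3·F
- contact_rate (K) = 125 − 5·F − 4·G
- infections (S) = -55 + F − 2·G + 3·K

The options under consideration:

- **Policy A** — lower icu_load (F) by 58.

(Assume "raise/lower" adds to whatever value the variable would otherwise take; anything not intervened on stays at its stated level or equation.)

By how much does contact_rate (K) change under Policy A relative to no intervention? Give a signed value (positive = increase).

Baseline:
  Z = 30
  F = 132
  G = 155 − 5·30 + 3·132 = 401
  K = 125 − 5·132 − 4·401 = -2139
Policy A (F − 58):
  Z = 30
  F = 132 − 58 = 74
  G = 155 − 5·30 + 3·74 = 227
  K = 125 − 5·74 − 4·227 = -1153
Change in K: -1153 − (-2139) = 986

986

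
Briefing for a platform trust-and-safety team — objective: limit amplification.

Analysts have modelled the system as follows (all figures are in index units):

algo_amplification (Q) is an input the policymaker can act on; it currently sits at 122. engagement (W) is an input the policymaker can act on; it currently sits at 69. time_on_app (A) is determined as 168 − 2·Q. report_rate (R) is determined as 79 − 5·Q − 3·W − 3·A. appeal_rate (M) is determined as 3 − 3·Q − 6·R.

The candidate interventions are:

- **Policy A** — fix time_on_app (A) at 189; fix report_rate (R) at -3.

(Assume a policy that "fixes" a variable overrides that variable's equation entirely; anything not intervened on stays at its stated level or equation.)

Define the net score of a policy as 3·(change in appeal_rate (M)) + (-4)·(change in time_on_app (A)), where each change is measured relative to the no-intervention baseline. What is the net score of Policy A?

-10186

Baseline:
  Q = 122
  W = 69
  A = 168 − 2·122 = -76
  R = 79 − 5·122 − 3·69 − 3·(-76) = -510
  M = 3 − 3·122 − 6·(-510) = 2697
Policy A (A := 189, R := -3):
  Q = 122
  W = 69
  A = 189
  R = -3
  M = 3 − 3·122 − 6·(-3) = -345
ΔM = -345 − 2697 = -3042; ΔA = 189 − (-76) = 265
Score = 3·(-3042) + (-4)·265 = -10186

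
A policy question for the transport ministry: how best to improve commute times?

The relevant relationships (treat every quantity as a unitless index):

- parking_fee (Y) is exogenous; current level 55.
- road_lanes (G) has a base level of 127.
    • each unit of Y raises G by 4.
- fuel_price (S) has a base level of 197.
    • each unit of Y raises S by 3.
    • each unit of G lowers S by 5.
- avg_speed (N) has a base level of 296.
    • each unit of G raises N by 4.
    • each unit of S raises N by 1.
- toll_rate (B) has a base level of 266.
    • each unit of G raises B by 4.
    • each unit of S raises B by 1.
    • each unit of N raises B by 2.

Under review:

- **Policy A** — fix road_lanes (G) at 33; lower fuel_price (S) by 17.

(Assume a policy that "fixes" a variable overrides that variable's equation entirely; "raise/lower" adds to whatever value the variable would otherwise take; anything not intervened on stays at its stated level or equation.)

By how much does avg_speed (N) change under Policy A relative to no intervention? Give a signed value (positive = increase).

Baseline:
  Y = 55
  G = 127 + 4·55 = 347
  S = 197 + 3·55 − 5·347 = -1373
  N = 296 + 4·347 + (-1373) = 311
Policy A (G := 33, S − 17):
  Y = 55
  G = 33
  S = 197 + 3·55 − 5·33 (−17 from intervention) = 180
  N = 296 + 4·33 + 180 = 608
Change in N: 608 − 311 = 297

297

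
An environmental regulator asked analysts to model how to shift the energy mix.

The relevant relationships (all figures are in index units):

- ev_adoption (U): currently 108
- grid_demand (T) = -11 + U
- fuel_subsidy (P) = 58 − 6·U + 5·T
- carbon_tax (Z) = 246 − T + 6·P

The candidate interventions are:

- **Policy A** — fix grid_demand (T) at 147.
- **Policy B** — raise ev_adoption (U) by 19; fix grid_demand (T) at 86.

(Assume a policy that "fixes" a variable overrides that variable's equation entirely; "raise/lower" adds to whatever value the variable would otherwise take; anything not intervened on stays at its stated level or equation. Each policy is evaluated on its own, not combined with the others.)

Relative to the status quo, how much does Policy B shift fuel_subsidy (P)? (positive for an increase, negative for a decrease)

Baseline:
  U = 108
  T = -11 + 108 = 97
  P = 58 − 6·108 + 5·97 = -105
Policy B (U + 19, T := 86):
  U = 108 + 19 = 127
  T = 86
  P = 58 − 6·127 + 5·86 = -274
Change in P: -274 − (-105) = -169

-169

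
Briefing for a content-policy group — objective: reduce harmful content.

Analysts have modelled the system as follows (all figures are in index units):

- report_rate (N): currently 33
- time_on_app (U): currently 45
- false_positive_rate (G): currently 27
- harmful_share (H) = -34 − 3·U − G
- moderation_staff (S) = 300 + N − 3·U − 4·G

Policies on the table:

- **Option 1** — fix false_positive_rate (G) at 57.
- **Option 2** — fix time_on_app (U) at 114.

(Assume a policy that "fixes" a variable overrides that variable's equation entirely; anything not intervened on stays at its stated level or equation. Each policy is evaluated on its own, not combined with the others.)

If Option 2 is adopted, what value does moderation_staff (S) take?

Option 2 (U := 114):
  N = 33
  U = 114
  G = 27
  S = 300 + 33 − 3·114 − 4·27 = -117

-117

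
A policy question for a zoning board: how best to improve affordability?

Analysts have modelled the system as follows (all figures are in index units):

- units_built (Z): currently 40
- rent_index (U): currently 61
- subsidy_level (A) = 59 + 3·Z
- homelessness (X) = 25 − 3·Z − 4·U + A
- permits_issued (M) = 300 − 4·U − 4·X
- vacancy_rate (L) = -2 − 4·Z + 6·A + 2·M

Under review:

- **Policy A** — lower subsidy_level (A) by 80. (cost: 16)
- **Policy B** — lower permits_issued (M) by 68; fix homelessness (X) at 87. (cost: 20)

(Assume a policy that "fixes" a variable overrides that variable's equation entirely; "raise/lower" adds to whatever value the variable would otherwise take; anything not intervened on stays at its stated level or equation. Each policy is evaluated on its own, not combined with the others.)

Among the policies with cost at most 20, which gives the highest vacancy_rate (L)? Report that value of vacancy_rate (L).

Policy A (A − 80):
  Z = 40
  U = 61
  A = 59 + 3·40 (−80 from intervention) = 99
  X = 25 − 3·40 − 4·61 + 99 = -240
  M = 300 − 4·61 − 4·(-240) = 1016
  L = -2 − 4·40 + 6·99 + 2·1016 = 2464
Policy B (M − 68, X := 87):
  Z = 40
  U = 61
  A = 59 + 3·40 = 179
  X = 87
  M = 300 − 4·61 − 4·87 (−68 from intervention) = -360
  L = -2 − 4·40 + 6·179 + 2·(-360) = 192
Comparing — Policy A: L=2464, Policy B: L=192. Highest is 2464 (Policy A).

2464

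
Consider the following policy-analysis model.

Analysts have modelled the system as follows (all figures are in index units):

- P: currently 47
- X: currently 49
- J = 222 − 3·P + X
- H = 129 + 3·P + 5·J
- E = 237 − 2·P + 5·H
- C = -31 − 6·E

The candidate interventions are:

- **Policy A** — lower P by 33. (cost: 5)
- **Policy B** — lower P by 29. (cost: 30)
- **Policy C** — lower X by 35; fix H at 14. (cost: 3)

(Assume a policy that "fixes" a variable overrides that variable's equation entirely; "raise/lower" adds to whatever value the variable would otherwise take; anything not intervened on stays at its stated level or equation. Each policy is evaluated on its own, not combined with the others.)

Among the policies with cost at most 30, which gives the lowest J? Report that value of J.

Policy A (P − 33):
  P = 47 − 33 = 14
  X = 49
  J = 222 − 3·14 + 49 = 229
Policy B (P − 29):
  P = 47 − 29 = 18
  X = 49
  J = 222 − 3·18 + 49 = 217
Policy C (X − 35, H := 14):
  P = 47
  X = 49 − 35 = 14
  J = 222 − 3·47 + 14 = 95
Comparing — Policy A: J=229, Policy B: J=217, Policy C: J=95. Lowest is 95 (Policy C).

95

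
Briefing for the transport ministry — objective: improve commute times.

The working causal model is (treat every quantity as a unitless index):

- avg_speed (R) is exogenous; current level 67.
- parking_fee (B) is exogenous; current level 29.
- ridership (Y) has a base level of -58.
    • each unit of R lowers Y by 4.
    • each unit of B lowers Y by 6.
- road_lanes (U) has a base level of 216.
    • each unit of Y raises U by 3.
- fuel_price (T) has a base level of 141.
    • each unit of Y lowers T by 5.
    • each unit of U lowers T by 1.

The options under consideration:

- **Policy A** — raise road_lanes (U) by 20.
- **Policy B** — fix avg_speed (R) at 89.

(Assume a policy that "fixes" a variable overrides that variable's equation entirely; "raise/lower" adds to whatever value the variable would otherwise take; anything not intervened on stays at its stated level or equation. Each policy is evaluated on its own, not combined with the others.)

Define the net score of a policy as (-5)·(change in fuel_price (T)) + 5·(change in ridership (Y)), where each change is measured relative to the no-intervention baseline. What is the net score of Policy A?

Baseline:
  R = 67
  B = 29
  Y = -58 − 4·67 − 6·29 = -500
  U = 216 + 3·(-500) = -1284
  T = 141 − 5·(-500) − (-1284) = 3925
Policy A (U + 20):
  R = 67
  B = 29
  Y = -58 − 4·67 − 6·29 = -500
  U = 216 + 3·(-500) (+20 from intervention) = -1264
  T = 141 − 5·(-500) − (-1264) = 3905
ΔT = 3905 − 3925 = -20; ΔY = -500 − (-500) = 0
Score = (-5)·(-20) + 5·0 = 100

100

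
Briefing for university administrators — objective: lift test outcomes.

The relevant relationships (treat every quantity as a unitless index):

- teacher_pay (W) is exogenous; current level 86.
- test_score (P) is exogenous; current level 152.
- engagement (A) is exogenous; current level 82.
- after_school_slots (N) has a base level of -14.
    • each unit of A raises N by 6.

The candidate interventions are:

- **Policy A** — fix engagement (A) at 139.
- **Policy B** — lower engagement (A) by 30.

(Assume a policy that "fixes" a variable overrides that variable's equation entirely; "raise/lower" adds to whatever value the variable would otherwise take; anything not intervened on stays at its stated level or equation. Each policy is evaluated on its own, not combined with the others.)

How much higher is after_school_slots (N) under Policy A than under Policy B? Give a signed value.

522

Policy A (A := 139):
  A = 139
  N = -14 + 6·139 = 820
Policy B (A − 30):
  A = 82 − 30 = 52
  N = -14 + 6·52 = 298
N: 820 − 298 = 522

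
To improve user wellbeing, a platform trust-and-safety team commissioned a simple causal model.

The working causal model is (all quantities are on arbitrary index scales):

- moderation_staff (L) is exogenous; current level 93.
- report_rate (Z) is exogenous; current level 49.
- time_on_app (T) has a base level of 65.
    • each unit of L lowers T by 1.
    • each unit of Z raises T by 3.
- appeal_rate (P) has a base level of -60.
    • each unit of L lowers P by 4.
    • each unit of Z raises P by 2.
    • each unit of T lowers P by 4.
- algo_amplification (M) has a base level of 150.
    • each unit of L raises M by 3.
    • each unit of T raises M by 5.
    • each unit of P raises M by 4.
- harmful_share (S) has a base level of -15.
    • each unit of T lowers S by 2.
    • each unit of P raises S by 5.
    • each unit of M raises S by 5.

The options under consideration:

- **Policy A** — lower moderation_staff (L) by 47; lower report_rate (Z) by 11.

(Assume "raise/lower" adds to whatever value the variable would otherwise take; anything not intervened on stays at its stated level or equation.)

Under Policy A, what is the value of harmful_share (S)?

-13016

Policy A (L − 47, Z − 11):
  L = 93 − 47 = 46
  Z = 49 − 11 = 38
  T = 65 − 46 + 3·38 = 133
  P = -60 − 4·46 + 2·38 − 4·133 = -700
  M = 150 + 3·46 + 5·133 + 4·(-700) = -1847
  S = -15 − 2·133 + 5·(-700) + 5·(-1847) = -13016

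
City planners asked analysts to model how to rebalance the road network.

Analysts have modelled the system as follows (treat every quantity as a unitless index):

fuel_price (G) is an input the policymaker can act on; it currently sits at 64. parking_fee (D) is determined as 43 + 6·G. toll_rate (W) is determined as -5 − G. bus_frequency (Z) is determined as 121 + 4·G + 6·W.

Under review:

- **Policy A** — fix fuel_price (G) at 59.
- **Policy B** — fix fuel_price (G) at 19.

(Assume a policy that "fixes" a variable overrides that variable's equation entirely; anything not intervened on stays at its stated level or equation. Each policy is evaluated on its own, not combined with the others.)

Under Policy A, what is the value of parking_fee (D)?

397

Policy A (G := 59):
  G = 59
  D = 43 + 6·59 = 397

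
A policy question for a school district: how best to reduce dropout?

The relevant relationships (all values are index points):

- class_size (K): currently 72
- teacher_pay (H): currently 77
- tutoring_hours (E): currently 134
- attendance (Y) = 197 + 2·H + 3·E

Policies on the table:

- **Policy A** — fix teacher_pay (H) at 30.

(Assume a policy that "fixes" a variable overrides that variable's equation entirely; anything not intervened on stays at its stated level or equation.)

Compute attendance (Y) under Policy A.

Policy A (H := 30):
  H = 30
  E = 134
  Y = 197 + 2·30 + 3·134 = 659

659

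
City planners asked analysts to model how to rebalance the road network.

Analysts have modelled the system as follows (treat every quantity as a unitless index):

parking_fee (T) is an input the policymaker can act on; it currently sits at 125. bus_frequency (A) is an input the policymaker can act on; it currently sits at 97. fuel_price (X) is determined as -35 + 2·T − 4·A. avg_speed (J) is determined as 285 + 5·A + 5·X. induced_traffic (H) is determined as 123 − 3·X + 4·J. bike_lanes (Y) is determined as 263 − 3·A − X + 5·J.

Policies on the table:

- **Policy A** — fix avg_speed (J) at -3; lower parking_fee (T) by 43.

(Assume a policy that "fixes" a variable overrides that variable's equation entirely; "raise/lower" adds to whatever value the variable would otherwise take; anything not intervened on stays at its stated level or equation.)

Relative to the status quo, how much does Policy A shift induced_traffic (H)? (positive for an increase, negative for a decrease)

626

Baseline:
  T = 125
  A = 97
  X = -35 + 2·125 − 4·97 = -173
  J = 285 + 5·97 + 5·(-173) = -95
  H = 123 − 3·(-173) + 4·(-95) = 262
Policy A (J := -3, T − 43):
  T = 125 − 43 = 82
  A = 97
  X = -35 + 2·82 − 4·97 = -259
  J = -3
  H = 123 − 3·(-259) + 4·(-3) = 888
Change in H: 888 − 262 = 626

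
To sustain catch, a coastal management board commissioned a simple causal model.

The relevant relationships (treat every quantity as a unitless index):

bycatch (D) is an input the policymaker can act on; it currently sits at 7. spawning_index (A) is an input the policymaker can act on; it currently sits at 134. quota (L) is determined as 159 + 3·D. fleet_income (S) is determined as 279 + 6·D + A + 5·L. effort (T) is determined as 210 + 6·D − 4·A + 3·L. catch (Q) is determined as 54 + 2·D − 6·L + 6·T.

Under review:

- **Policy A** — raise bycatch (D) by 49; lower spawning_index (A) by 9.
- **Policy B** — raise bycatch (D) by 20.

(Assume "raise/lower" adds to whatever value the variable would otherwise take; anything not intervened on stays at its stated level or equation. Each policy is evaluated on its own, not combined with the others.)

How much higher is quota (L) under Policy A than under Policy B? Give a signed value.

87

Policy A (D + 49, A − 9):
  D = 7 + 49 = 56
  L = 159 + 3·56 = 327
Policy B (D + 20):
  D = 7 + 20 = 27
  L = 159 + 3·27 = 240
L: 327 − 240 = 87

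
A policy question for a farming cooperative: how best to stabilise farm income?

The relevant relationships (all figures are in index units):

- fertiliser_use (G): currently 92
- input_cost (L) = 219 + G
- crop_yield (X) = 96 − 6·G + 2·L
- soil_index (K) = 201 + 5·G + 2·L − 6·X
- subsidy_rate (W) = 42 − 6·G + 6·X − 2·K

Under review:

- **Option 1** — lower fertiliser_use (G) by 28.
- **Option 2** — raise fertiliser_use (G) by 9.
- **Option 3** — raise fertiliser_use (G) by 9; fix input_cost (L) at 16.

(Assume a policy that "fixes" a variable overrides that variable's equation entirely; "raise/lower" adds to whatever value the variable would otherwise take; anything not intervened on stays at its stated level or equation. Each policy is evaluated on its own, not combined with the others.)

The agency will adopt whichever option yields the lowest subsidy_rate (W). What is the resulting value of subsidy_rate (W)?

-10644

Option 1 (G − 28):
  G = 92 − 28 = 64
  L = 219 + 64 = 283
  X = 96 − 6·64 + 2·283 = 278
  K = 201 + 5·64 + 2·283 − 6·278 = -581
  W = 42 − 6·64 + 6·278 − 2·(-581) = 2488
Option 2 (G + 9):
  G = 92 + 9 = 101
  L = 219 + 101 = 320
  X = 96 − 6·101 + 2·320 = 130
  K = 201 + 5·101 + 2·320 − 6·130 = 566
  W = 42 − 6·101 + 6·130 − 2·566 = -916
Option 3 (G + 9, L := 16):
  G = 92 + 9 = 101
  L = 16
  X = 96 − 6·101 + 2·16 = -478
  K = 201 + 5·101 + 2·16 − 6·(-478) = 3606
  W = 42 − 6·101 + 6·(-478) − 2·3606 = -10644
Comparing — Option 1: W=2488, Option 2: W=-916, Option 3: W=-10644. Lowest is -10644 (Option 3).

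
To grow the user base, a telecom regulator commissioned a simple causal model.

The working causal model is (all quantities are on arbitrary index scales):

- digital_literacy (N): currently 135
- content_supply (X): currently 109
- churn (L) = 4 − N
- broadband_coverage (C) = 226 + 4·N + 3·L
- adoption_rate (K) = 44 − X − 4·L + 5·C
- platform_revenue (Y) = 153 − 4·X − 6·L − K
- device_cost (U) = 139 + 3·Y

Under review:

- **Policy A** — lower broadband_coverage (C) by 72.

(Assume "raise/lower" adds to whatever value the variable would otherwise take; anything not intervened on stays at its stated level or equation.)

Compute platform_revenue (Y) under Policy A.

Policy A (C − 72):
  N = 135
  X = 109
  L = 4 − 135 = -131
  C = 226 + 4·135 + 3·(-131) (−72 from intervention) = 301
  K = 44 − 109 − 4·(-131) + 5·301 = 1964
  Y = 153 − 4·109 − 6·(-131) − 1964 = -1461

-1461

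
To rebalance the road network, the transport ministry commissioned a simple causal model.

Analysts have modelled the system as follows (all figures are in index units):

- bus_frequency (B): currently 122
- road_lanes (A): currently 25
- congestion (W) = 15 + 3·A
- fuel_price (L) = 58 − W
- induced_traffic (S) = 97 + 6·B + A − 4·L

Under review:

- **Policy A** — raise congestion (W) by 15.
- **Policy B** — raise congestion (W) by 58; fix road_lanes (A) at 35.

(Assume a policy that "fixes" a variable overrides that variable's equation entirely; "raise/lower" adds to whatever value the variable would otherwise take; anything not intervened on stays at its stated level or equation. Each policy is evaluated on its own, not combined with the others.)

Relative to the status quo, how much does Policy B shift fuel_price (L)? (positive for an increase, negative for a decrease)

-88

Baseline:
  A = 25
  W = 15 + 3·25 = 90
  L = 58 − 90 = -32
Policy B (W + 58, A := 35):
  A = 35
  W = 15 + 3·35 (+58 from intervention) = 178
  L = 58 − 178 = -120
Change in L: -120 − (-32) = -88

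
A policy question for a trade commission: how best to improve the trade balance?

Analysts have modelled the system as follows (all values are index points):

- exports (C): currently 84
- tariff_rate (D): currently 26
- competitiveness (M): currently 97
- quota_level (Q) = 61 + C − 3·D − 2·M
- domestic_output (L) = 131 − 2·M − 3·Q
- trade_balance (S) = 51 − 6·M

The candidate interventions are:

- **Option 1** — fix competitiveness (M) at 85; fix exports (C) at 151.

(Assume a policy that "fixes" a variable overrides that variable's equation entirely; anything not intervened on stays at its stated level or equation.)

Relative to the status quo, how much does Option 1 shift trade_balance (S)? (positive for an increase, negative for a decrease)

Baseline:
  M = 97
  S = 51 − 6·97 = -531
Option 1 (M := 85, C := 151):
  M = 85
  S = 51 − 6·85 = -459
Change in S: -459 − (-531) = 72

72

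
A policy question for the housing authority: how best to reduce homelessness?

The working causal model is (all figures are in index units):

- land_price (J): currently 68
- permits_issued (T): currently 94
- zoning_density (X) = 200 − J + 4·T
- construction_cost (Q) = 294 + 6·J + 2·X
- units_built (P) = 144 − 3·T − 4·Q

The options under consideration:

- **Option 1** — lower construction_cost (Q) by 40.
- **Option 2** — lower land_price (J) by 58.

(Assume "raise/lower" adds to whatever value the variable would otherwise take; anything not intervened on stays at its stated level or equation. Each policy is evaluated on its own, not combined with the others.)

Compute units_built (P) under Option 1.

-6850

Option 1 (Q − 40):
  J = 68
  T = 94
  X = 200 − 68 + 4·94 = 508
  Q = 294 + 6·68 + 2·508 (−40 from intervention) = 1678
  P = 144 − 3·94 − 4·1678 = -6850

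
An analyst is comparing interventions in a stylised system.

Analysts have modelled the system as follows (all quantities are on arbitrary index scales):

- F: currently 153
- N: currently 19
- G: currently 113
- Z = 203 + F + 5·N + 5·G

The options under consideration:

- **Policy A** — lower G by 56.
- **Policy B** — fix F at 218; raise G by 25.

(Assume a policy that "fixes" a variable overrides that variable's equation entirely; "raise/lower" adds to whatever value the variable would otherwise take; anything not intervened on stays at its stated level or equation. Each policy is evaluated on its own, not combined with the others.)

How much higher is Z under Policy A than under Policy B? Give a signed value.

-470

Policy A (G − 56):
  F = 153
  N = 19
  G = 113 − 56 = 57
  Z = 203 + 153 + 5·19 + 5·57 = 736
Policy B (F := 218, G + 25):
  F = 218
  N = 19
  G = 113 + 25 = 138
  Z = 203 + 218 + 5·19 + 5·138 = 1206
Z: 736 − 1206 = -470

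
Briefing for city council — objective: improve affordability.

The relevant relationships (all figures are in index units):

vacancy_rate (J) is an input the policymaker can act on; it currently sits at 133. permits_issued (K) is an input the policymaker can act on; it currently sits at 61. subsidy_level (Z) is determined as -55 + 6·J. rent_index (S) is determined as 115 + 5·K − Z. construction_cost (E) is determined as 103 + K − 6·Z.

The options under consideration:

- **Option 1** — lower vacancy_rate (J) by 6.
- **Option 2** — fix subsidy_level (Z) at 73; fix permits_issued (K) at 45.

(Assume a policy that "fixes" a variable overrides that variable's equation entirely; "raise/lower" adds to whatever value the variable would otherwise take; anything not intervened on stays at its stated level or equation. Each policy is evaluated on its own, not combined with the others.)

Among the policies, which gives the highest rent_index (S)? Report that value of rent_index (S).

Option 1 (J − 6):
  J = 133 − 6 = 127
  K = 61
  Z = -55 + 6·127 = 707
  S = 115 + 5·61 − 707 = -287
Option 2 (Z := 73, K := 45):
  J = 133
  K = 45
  Z = 73
  S = 115 + 5·45 − 73 = 267
Comparing — Option 1: S=-287, Option 2: S=267. Highest is 267 (Option 2).

267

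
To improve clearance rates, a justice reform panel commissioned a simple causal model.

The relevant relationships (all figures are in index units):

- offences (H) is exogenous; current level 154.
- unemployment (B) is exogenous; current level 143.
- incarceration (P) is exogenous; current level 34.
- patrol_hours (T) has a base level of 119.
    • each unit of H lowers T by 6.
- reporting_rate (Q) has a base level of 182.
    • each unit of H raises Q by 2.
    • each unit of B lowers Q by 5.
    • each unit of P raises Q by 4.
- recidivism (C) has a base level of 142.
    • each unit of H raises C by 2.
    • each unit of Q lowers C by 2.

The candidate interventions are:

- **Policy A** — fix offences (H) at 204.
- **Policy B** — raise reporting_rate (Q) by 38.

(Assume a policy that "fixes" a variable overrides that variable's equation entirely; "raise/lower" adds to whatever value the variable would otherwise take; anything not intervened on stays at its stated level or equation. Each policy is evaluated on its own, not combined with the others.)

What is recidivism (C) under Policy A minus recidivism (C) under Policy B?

Policy A (H := 204):
  H = 204
  B = 143
  P = 34
  Q = 182 + 2·204 − 5·143 + 4·34 = 11
  C = 142 + 2·204 − 2·11 = 528
Policy B (Q + 38):
  H = 154
  B = 143
  P = 34
  Q = 182 + 2·154 − 5·143 + 4·34 (+38 from intervention) = -51
  C = 142 + 2·154 − 2·(-51) = 552
C: 528 − 552 = -24

-24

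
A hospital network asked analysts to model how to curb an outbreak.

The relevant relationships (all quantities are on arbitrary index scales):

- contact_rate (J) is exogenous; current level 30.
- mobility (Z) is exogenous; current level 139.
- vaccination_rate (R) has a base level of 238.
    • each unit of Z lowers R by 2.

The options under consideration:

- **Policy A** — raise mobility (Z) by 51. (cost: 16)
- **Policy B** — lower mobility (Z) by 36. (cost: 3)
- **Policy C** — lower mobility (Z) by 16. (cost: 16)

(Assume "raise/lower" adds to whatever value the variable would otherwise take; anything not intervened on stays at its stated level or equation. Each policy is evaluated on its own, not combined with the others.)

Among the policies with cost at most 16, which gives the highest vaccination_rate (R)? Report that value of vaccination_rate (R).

32

Policy A (Z + 51):
  Z = 139 + 51 = 190
  R = 238 − 2·190 = -142
Policy B (Z − 36):
  Z = 139 − 36 = 103
  R = 238 − 2·103 = 32
Policy C (Z − 16):
  Z = 139 − 16 = 123
  R = 238 − 2·123 = -8
Comparing — Policy A: R=-142, Policy B: R=32, Policy C: R=-8. Highest is 32 (Policy B).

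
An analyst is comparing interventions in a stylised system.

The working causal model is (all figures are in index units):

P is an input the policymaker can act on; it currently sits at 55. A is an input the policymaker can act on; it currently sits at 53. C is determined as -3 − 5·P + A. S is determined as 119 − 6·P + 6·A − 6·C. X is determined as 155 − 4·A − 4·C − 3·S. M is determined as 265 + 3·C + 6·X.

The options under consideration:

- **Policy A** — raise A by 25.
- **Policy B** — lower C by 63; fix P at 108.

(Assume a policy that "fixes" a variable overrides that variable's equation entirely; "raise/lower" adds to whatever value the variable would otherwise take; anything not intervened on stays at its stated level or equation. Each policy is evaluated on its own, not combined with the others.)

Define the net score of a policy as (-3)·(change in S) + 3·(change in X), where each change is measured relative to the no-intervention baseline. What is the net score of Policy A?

-600

Baseline:
  P = 55
  A = 53
  C = -3 − 5·55 + 53 = -225
  S = 119 − 6·55 + 6·53 − 6·(-225) = 1457
  X = 155 − 4·53 − 4·(-225) − 3·1457 = -3528
Policy A (A + 25):
  P = 55
  A = 53 + 25 = 78
  C = -3 − 5·55 + 78 = -200
  S = 119 − 6·55 + 6·78 − 6·(-200) = 1457
  X = 155 − 4·78 − 4·(-200) − 3·1457 = -3728
ΔS = 1457 − 1457 = 0; ΔX = -3728 − (-3528) = -200
Score = (-3)·0 + 3·(-200) = -600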